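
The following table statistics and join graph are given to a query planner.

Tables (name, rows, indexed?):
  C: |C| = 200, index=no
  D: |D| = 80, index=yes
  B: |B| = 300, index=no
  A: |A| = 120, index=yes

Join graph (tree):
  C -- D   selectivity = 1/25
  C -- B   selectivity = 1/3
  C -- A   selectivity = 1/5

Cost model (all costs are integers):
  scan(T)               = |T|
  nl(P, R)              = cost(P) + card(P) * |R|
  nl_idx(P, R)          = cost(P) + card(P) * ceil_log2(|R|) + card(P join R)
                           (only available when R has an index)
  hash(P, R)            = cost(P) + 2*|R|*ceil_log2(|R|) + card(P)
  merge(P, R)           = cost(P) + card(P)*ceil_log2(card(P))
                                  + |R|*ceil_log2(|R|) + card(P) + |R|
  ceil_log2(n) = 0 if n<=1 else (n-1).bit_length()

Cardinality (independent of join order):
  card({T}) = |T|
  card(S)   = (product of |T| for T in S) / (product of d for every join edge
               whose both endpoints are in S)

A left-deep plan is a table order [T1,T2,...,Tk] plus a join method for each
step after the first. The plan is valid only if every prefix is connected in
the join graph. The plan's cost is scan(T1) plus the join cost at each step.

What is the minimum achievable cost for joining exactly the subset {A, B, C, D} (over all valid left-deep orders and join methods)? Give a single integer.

Selinger DP over subsets of {A,B,C,D}:
  {C}: scan cost=200, card=200
  {D}: scan cost=80, card=80
  {B}: scan cost=300, card=300
  {A}: scan cost=120, card=120
  {CD}: card=640; try (D,hash)→1520, (D,nl_idx)→2240, (C,merge)→2520, (D,merge)→2640, (C,hash)→3360, (C,nl)→16080 …(+1); best=1520 via (D,hash)
  {BC}: card=20000; try (C,hash)→3800, (B,merge)→5000, (C,merge)→5100, (B,hash)→5800, (B,nl)→60200, (C,nl)→60300; best=3800 via (C,hash)
  {AC}: card=4800; try (A,hash)→2080, (C,merge)→2880, (A,merge)→2960, (C,hash)→3440, (A,nl_idx)→6400, (C,nl)→24120 …(+1); best=2080 via (A,hash)
  {BCD}: card=64000; try (B,hash)→7560, (B,merge)→11560, (D,hash)→24920, (B,nl)→193520, (D,nl_idx)→207800, (D,merge)→324440 …(+1); best=7560 via (B,hash)
  {ACD}: card=15360; try (A,hash)→3840, (D,hash)→8000, (A,merge)→9520, (A,nl_idx)→21360, (D,nl_idx)→51040, (D,merge)→69920 …(+2); best=3840 via (A,hash)
  {ABC}: card=480000; try (B,hash)→12280, (A,hash)→25480, (B,merge)→72280, (A,merge)→324760, (A,nl_idx)→623800, (B,nl)→1442080 …(+1); best=12280 via (B,hash)
  {ABCD}: card=1536000; try (B,hash)→24600, (A,hash)→73240, (B,merge)→237240, (D,hash)→493400, (A,merge)→1096520, (A,nl_idx)→1991560 …(+5); best=24600 via (B,hash)

24600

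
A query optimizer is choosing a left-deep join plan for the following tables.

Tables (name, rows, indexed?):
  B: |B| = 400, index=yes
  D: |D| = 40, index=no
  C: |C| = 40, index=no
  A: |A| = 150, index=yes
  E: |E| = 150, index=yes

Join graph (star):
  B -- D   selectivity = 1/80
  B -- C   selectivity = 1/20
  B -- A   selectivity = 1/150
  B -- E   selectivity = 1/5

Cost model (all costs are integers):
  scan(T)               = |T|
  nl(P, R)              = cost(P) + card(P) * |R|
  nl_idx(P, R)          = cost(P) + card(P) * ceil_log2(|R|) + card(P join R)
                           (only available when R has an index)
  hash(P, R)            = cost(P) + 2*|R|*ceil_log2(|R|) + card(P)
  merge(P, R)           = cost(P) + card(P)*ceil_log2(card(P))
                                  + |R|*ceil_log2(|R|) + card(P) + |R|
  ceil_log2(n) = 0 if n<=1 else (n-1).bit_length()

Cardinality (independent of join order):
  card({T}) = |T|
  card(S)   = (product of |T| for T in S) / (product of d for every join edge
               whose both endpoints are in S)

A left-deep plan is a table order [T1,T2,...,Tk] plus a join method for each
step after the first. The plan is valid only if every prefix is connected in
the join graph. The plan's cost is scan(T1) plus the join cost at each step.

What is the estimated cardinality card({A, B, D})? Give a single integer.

Tables in S: A(150), B(400), D(40)
Edges inside S: B-D(d=80), B-A(d=150)
numerator = 150 * 400 * 40 = 2400000
denominator = 80 * 150 = 12000
card(S) = 2400000 / 12000 = 200

200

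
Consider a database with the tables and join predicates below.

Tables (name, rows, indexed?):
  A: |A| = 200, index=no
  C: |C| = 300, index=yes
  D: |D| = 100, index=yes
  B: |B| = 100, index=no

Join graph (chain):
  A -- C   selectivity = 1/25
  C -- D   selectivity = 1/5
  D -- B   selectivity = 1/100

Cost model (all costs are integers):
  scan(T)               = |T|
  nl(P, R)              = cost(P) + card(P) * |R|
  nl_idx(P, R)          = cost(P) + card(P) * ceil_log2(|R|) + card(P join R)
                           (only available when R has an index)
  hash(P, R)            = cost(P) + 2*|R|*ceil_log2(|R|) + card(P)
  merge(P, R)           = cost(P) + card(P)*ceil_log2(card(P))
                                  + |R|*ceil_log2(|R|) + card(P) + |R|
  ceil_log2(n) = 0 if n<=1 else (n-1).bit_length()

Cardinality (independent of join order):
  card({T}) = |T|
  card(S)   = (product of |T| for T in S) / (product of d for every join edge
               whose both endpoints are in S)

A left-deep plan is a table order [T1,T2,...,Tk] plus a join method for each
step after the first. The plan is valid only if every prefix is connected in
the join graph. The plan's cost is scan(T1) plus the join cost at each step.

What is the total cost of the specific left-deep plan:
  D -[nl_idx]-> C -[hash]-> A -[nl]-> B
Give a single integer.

4816200

step 1: scan D: cost=100, card=100
step 2: join C via nl_idx
    card(P join C) = 100*300/(5) = 6000
    cost = 100 + 100*9 + 6000 = 7000
step 3: join A via hash
    card(P join A) = 6000*200/(25) = 48000
    cost = 7000 + 2*200*8 + 6000 = 16200
step 4: join B via nl
    card(P join B) = 48000*100/(100) = 48000
    cost = 16200 + 48000*100 = 4816200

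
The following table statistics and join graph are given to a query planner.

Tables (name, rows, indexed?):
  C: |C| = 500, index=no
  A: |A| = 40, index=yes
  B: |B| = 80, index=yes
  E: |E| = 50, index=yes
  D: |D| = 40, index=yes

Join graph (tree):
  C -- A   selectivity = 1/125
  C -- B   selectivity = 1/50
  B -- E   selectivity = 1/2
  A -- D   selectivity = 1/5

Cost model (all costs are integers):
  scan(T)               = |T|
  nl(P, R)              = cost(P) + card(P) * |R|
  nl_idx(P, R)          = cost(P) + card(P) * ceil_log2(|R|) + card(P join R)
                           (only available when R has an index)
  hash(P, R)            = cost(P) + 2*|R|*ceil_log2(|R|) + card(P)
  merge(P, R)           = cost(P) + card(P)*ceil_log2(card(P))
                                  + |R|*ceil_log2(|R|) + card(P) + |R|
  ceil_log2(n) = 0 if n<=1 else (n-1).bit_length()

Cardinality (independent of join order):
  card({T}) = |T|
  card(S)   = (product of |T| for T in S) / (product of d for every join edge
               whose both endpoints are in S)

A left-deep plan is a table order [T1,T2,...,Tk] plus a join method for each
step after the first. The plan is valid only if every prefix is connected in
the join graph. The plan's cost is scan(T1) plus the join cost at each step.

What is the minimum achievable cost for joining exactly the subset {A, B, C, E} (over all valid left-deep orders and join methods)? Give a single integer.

3616

Selinger DP over subsets of {A,B,C,E}:
  {C}: scan cost=500, card=500
  {A}: scan cost=40, card=40
  {B}: scan cost=80, card=80
  {E}: scan cost=50, card=50
  {AC}: card=160; try (A,hash)→1480, (A,nl_idx)→3660, (C,merge)→5320, (A,merge)→5780, (C,hash)→9080, (C,nl)→20040 …(+1); best=1480 via (A,hash)
  {BC}: card=800; try (B,hash)→2120, (B,nl_idx)→4800, (C,merge)→5720, (B,merge)→6140, (C,hash)→9160, (C,nl)→40080 …(+1); best=2120 via (B,hash)
  {BE}: card=2000; try (E,hash)→760, (B,merge)→1040, (E,merge)→1070, (B,hash)→1220, (B,nl_idx)→2400, (E,nl_idx)→2560 …(+2); best=760 via (E,hash)
  {ABC}: card=256; try (B,hash)→2760, (B,nl_idx)→2856, (A,hash)→3400, (B,merge)→3560, (A,nl_idx)→7176, (A,merge)→11200 …(+2); best=2760 via (B,hash)
  {BCE}: card=20000; try (E,hash)→3520, (E,merge)→11270, (C,hash)→11760, (E,nl_idx)→26920, (C,merge)→29760, (E,nl)→42120 …(+1); best=3520 via (E,hash)
  {ABCE}: card=6400; try (E,hash)→3616, (E,merge)→5414, (E,nl_idx)→10696, (E,nl)→15560, (A,hash)→24000, (A,nl_idx)→129920 …(+2); best=3616 via (E,hash)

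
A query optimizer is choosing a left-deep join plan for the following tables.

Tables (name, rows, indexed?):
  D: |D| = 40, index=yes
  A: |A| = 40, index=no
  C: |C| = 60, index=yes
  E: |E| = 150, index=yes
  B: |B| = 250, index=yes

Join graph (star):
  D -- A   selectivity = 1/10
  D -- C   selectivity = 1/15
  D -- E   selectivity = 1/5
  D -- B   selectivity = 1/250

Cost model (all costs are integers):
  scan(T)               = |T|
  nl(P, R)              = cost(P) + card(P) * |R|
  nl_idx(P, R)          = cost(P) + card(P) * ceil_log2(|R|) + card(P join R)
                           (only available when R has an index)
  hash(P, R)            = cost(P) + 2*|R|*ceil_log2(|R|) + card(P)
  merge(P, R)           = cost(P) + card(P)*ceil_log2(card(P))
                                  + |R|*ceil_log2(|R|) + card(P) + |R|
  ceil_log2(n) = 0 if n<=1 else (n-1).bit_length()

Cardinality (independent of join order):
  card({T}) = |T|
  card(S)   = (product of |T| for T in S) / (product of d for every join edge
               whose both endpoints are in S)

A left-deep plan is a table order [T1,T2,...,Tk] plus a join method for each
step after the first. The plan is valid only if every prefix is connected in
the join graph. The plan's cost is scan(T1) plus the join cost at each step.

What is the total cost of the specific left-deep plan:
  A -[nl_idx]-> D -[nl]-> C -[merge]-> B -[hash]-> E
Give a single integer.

step 1: scan A: cost=40, card=40
step 2: join D via nl_idx
    card(P join D) = 40*40/(10) = 160
    cost = 40 + 40*6 + 160 = 440
step 3: join C via nl
    card(P join C) = 160*60/(15) = 640
    cost = 440 + 160*60 = 10040
step 4: join B via merge
    card(P join B) = 640*250/(250) = 640
    cost = 10040 + 640*10 + 250*8 + 640 + 250 = 19330
step 5: join E via hash
    card(P join E) = 640*150/(5) = 19200
    cost = 19330 + 2*150*8 + 640 = 22370

22370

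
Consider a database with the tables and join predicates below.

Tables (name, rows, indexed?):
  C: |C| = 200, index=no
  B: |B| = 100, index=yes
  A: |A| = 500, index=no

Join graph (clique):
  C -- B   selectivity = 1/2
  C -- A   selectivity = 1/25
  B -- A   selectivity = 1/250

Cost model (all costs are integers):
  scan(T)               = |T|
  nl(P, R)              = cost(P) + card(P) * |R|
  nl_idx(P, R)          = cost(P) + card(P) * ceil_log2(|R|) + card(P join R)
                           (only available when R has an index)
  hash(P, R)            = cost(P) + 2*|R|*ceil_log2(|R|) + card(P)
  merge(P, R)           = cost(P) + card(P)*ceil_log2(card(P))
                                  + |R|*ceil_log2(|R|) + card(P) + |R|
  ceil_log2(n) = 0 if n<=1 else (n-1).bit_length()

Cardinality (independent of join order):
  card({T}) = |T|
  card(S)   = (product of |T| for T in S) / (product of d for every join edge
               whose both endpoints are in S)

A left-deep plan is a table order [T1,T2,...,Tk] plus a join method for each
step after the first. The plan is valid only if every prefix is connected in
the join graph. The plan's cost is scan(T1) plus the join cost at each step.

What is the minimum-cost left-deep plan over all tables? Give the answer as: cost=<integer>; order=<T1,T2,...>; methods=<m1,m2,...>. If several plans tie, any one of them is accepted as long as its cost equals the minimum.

Selinger DP (subsets sized 1..n):
  {C}: scan cost=200, card=200
  {B}: scan cost=100, card=100
  {A}: scan cost=500, card=500
  {BC}: card=10000; try (B,hash)→1800, (C,merge)→2700, (B,merge)→2800, (C,hash)→3400, (B,nl_idx)→11600, (C,nl)→20100 …(+1); best=1800 via (B,hash)
  {AC}: card=4000; try (C,hash)→4200, (A,merge)→7000, (C,merge)→7300, (A,hash)→9400, (A,nl)→100200, (C,nl)→100500; best=4200 via (C,hash)
  {AB}: card=200; try (B,hash)→2400, (B,nl_idx)→4200, (A,merge)→5900, (B,merge)→6300, (A,hash)→9200, (A,nl)→50100 …(+1); best=2400 via (B,hash)
  {ABC}: card=800; try (C,hash)→5800, (C,merge)→6000, (B,hash)→9600, (A,hash)→20800, (B,nl_idx)→33000, (C,nl)→42400 …(+4); best=5800 via (C,hash)

cost=5800; order=A,B,C; methods=hash,hash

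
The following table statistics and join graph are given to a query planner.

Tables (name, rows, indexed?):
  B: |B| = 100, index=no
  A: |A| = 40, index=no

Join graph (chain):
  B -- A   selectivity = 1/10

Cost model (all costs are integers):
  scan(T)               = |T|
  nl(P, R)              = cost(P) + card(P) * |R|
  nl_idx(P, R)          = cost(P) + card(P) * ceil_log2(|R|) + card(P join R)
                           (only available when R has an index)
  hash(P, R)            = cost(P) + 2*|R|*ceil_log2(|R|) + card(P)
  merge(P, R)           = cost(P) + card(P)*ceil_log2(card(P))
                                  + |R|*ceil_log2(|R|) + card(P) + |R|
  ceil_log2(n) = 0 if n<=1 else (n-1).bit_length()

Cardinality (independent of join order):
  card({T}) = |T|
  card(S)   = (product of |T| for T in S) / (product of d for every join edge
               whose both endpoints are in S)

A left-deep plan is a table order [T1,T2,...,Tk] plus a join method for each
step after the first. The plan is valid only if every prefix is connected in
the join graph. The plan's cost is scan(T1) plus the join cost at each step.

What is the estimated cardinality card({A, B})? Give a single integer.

400

Tables in S: A(40), B(100)
Edges inside S: B-A(d=10)
numerator = 40 * 100 = 4000
denominator = 10 = 10
card(S) = 4000 / 10 = 400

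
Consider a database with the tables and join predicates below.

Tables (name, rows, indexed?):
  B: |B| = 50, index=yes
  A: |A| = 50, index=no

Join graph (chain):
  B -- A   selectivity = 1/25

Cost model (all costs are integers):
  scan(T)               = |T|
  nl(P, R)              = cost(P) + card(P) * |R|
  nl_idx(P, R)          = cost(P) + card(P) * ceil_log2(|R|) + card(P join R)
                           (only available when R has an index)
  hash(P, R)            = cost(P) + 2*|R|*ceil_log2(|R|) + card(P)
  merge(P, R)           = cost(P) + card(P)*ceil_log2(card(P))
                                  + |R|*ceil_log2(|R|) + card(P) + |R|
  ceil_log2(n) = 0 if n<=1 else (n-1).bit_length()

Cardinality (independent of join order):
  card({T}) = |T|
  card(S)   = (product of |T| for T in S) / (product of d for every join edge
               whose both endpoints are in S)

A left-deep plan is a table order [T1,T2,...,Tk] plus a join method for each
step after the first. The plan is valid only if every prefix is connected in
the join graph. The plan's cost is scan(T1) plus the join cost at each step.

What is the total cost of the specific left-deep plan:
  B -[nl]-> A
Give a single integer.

2550

step 1: scan B: cost=50, card=50
step 2: join A via nl
    card(P join A) = 50*50/(25) = 100
    cost = 50 + 50*50 = 2550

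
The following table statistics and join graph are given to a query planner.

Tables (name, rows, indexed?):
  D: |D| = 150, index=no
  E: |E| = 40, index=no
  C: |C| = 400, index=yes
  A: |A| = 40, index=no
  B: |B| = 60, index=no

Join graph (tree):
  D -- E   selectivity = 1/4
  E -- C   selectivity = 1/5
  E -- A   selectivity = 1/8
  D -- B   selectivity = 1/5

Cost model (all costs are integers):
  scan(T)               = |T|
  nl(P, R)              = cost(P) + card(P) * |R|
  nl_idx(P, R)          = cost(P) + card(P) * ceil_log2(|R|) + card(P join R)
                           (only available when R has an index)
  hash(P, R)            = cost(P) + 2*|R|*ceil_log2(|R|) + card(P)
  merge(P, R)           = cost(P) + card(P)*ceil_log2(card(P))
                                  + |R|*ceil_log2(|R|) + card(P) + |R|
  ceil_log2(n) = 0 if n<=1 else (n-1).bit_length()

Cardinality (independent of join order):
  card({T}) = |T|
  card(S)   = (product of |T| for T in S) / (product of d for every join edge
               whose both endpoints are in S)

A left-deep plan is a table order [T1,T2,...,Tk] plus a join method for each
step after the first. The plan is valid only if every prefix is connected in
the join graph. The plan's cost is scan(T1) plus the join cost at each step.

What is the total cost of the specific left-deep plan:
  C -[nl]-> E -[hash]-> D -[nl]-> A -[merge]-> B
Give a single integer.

step 1: scan C: cost=400, card=400
step 2: join E via nl
    card(P join E) = 400*40/(5) = 3200
    cost = 400 + 400*40 = 16400
step 3: join D via hash
    card(P join D) = 3200*150/(4) = 120000
    cost = 16400 + 2*150*8 + 3200 = 22000
step 4: join A via nl
    card(P join A) = 120000*40/(8) = 600000
    cost = 22000 + 120000*40 = 4822000
step 5: join B via merge
    card(P join B) = 600000*60/(5) = 7200000
    cost = 4822000 + 600000*20 + 60*6 + 600000 + 60 = 17422420

17422420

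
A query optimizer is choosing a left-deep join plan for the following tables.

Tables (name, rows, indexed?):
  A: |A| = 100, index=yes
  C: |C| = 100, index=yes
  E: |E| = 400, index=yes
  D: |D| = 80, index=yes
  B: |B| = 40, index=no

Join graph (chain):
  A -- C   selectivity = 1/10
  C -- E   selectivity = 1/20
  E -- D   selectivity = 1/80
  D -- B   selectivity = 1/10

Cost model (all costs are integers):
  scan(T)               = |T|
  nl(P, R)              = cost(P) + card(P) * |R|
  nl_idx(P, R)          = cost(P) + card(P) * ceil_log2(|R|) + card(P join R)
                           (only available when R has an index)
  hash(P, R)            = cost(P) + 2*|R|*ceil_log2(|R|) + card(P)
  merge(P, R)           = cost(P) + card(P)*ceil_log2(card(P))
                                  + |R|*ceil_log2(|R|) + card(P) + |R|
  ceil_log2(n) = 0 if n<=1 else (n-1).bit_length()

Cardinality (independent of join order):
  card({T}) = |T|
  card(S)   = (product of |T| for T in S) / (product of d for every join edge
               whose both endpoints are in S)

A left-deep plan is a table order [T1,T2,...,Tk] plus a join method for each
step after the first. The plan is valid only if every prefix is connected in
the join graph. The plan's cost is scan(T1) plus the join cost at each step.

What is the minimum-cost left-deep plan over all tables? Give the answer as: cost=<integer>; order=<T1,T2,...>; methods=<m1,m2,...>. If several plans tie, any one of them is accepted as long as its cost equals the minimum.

cost=14480; order=D,E,B,C,A; methods=nl_idx,hash,hash,hash

Selinger DP (subsets sized 1..n):
  {A}: scan cost=100, card=100
  {C}: scan cost=100, card=100
  {E}: scan cost=400, card=400
  {D}: scan cost=80, card=80
  {B}: scan cost=40, card=40
  {AC}: card=1000; try (C,hash)→1600, (A,hash)→1600, (C,merge)→1700, (A,merge)→1700, (C,nl_idx)→1800, (A,nl_idx)→1800 …(+2); best=1600 via (C,hash)
  {CE}: card=2000; try (C,hash)→2200, (E,nl_idx)→3000, (E,merge)→4900, (C,merge)→5200, (C,nl_idx)→5200, (E,hash)→7400 …(+2); best=2200 via (C,hash)
  {DE}: card=400; try (E,nl_idx)→1200, (D,hash)→1920, (D,nl_idx)→3600, (E,merge)→4720, (D,merge)→5040, (E,hash)→7360 …(+2); best=1200 via (E,nl_idx)
  {BD}: card=320; try (D,nl_idx)→640, (B,hash)→640, (D,merge)→960, (B,merge)→1000, (D,hash)→1200, (D,nl)→3240 …(+1); best=640 via (D,nl_idx)
  {ACE}: card=20000; try (A,hash)→5600, (E,hash)→9800, (E,merge)→16600, (A,merge)→27000, (E,nl_idx)→30600, (A,nl_idx)→36200 …(+2); best=5600 via (A,hash)
  {CDE}: card=2000; try (C,hash)→3000, (D,hash)→5320, (C,merge)→6000, (C,nl_idx)→6000, (D,nl_idx)→18200, (D,merge)→26840 …(+2); best=3000 via (C,hash)
  {BDE}: card=1600; try (B,hash)→2080, (E,nl_idx)→5120, (B,merge)→5480, (E,merge)→7840, (E,hash)→8160, (B,nl)→17200 …(+1); best=2080 via (B,hash)
  {ACDE}: card=20000; try (A,hash)→6400, (D,hash)→26720, (A,merge)→27800, (A,nl_idx)→37000, (D,nl_idx)→165600, (A,nl)→203000 …(+2); best=6400 via (A,hash)
  {BCDE}: card=8000; try (C,hash)→5080, (B,hash)→5480, (C,nl_idx)→21280, (C,merge)→22080, (B,merge)→27280, (B,nl)→83000 …(+1); best=5080 via (C,hash)
  {ABCDE}: card=80000; try (A,hash)→14480, (B,hash)→26880, (A,merge)→117880, (A,nl_idx)→141080, (B,merge)→326680, (A,nl)→805080 …(+1); best=14480 via (A,hash)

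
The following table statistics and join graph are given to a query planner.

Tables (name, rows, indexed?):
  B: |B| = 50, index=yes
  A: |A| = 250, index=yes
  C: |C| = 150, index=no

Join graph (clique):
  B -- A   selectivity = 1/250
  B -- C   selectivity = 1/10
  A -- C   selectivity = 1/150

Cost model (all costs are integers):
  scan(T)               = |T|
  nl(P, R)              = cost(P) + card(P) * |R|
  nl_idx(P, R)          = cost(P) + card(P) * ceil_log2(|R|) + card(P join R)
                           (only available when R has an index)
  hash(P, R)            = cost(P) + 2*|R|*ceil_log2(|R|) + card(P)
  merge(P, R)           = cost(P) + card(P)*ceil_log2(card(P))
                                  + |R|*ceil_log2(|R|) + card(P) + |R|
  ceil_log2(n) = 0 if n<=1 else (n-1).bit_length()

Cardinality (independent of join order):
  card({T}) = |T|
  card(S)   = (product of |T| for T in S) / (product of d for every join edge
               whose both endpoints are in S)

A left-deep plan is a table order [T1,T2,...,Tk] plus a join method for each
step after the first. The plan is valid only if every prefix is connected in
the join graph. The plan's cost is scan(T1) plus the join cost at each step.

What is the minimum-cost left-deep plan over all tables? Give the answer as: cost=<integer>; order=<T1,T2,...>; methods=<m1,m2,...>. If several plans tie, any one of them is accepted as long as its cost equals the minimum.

Selinger DP (subsets sized 1..n):
  {B}: scan cost=50, card=50
  {A}: scan cost=250, card=250
  {C}: scan cost=150, card=150
  {AB}: card=50; try (A,nl_idx)→500, (B,hash)→1100, (B,nl_idx)→1800, (A,merge)→2650, (B,merge)→2850, (A,hash)→4100 …(+2); best=500 via (A,nl_idx)
  {BC}: card=750; try (B,hash)→900, (C,merge)→1750, (B,nl_idx)→1800, (B,merge)→1850, (C,hash)→2500, (C,nl)→7550 …(+1); best=900 via (B,hash)
  {AC}: card=250; try (A,nl_idx)→1600, (C,hash)→2900, (A,merge)→3750, (C,merge)→3850, (A,hash)→4300, (A,nl)→37650 …(+1); best=1600 via (A,nl_idx)
  {ABC}: card=5; try (C,merge)→2200, (B,hash)→2450, (C,hash)→2950, (B,nl_idx)→3105, (B,merge)→4200, (A,hash)→5650 …(+5); best=2200 via (C,merge)

cost=2200; order=B,A,C; methods=nl_idx,merge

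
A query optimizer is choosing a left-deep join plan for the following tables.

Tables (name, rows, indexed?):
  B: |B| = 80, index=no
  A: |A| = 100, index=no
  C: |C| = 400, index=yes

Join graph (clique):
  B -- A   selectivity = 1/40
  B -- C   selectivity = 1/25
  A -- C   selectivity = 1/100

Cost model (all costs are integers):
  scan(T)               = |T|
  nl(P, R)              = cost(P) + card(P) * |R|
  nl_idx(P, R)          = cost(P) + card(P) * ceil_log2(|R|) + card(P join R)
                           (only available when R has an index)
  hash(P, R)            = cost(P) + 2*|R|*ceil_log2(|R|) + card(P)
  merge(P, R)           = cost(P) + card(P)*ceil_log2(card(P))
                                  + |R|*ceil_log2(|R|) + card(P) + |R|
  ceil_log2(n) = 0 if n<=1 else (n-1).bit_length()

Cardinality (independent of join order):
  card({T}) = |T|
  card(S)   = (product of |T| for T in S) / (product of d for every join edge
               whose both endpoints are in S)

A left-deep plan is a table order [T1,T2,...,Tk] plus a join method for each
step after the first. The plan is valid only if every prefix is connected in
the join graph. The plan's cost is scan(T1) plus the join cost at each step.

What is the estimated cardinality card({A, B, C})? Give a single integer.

32

Tables in S: A(100), B(80), C(400)
Edges inside S: B-A(d=40), B-C(d=25), A-C(d=100)
numerator = 100 * 80 * 400 = 3200000
denominator = 40 * 25 * 100 = 100000
card(S) = 3200000 / 100000 = 32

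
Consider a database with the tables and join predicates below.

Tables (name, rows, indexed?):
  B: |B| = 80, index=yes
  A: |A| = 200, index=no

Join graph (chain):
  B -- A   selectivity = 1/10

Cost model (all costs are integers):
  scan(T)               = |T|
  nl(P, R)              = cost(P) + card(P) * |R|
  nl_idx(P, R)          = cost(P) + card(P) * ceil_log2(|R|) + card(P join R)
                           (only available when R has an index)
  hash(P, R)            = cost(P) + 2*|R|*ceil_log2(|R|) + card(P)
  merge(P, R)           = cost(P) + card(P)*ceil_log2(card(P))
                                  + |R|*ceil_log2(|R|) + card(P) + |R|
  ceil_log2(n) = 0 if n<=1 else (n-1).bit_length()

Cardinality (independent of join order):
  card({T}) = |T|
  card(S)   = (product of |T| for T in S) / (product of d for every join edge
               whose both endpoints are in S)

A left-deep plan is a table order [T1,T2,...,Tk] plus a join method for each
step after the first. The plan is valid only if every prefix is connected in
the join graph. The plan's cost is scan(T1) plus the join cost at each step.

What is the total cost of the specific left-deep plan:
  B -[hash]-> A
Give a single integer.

step 1: scan B: cost=80, card=80
step 2: join A via hash
    card(P join A) = 80*200/(10) = 1600
    cost = 80 + 2*200*8 + 80 = 3360

3360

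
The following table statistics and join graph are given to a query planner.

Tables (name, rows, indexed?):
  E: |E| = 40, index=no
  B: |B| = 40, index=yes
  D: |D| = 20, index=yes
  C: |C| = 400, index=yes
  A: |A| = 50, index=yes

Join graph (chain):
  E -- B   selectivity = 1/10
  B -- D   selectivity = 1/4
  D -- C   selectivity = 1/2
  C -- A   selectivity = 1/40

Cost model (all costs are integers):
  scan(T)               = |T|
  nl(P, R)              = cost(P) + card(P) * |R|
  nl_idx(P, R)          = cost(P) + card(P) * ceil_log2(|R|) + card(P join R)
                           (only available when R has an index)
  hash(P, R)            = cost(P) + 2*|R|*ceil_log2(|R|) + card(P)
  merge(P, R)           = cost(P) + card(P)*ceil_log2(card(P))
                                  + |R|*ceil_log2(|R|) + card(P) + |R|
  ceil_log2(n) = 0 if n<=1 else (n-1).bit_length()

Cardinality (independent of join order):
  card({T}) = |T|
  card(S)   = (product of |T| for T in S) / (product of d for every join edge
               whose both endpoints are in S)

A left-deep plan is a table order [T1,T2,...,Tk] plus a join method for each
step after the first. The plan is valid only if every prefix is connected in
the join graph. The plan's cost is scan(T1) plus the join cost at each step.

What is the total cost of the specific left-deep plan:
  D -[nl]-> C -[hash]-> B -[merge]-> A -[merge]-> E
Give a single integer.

1543130

step 1: scan D: cost=20, card=20
step 2: join C via nl
    card(P join C) = 20*400/(2) = 4000
    cost = 20 + 20*400 = 8020
step 3: join B via hash
    card(P join B) = 4000*40/(4) = 40000
    cost = 8020 + 2*40*6 + 4000 = 12500
step 4: join A via merge
    card(P join A) = 40000*50/(40) = 50000
    cost = 12500 + 40000*16 + 50*6 + 40000 + 50 = 692850
step 5: join E via merge
    card(P join E) = 50000*40/(10) = 200000
    cost = 692850 + 50000*16 + 40*6 + 50000 + 40 = 1543130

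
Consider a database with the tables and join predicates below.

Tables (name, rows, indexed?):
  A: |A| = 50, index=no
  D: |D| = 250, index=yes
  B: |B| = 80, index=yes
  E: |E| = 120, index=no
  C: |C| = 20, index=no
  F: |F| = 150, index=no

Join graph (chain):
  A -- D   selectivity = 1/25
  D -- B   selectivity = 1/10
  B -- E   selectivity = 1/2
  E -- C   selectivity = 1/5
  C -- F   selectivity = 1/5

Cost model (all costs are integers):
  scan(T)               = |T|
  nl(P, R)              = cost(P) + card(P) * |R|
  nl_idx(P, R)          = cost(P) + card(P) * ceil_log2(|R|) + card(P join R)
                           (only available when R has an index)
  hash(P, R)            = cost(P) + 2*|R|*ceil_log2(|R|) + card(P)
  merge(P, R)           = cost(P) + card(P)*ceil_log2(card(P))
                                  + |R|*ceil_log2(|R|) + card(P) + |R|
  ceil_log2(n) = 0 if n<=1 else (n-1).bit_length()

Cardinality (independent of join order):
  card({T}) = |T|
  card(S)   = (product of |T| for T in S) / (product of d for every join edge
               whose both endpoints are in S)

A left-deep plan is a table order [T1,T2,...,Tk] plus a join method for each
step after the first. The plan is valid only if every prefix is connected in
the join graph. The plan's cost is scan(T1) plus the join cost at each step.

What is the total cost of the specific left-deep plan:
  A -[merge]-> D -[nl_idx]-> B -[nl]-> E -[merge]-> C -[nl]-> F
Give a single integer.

step 1: scan A: cost=50, card=50
step 2: join D via merge
    card(P join D) = 50*250/(25) = 500
    cost = 50 + 50*6 + 250*8 + 50 + 250 = 2650
step 3: join B via nl_idx
    card(P join B) = 500*80/(10) = 4000
    cost = 2650 + 500*7 + 4000 = 10150
step 4: join E via nl
    card(P join E) = 4000*120/(2) = 240000
    cost = 10150 + 4000*120 = 490150
step 5: join C via merge
    card(P join C) = 240000*20/(5) = 960000
    cost = 490150 + 240000*18 + 20*5 + 240000 + 20 = 5050270
step 6: join F via nl
    card(P join F) = 960000*150/(5) = 28800000
    cost = 5050270 + 960000*150 = 149050270

149050270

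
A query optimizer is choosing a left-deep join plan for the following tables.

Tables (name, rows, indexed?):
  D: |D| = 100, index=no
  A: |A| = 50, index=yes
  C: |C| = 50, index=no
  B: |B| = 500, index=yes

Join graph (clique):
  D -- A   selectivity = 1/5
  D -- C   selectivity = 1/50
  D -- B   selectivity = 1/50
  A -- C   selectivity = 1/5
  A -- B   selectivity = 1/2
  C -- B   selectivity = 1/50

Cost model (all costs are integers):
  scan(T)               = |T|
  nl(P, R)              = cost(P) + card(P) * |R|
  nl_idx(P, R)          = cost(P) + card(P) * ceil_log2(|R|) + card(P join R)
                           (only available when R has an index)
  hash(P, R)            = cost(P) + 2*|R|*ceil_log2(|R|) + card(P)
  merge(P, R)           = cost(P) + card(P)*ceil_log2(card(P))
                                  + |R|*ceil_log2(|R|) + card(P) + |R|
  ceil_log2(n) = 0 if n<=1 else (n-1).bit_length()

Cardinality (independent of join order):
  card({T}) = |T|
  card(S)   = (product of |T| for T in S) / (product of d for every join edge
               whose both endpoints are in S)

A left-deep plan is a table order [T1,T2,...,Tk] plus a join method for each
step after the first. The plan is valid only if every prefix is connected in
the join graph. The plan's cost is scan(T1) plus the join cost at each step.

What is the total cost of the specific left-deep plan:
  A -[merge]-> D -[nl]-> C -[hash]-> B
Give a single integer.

step 1: scan A: cost=50, card=50
step 2: join D via merge
    card(P join D) = 50*100/(5) = 1000
    cost = 50 + 50*6 + 100*7 + 50 + 100 = 1200
step 3: join C via nl
    card(P join C) = 1000*50/(50*5) = 200
    cost = 1200 + 1000*50 = 51200
step 4: join B via hash
    card(P join B) = 200*500/(50*2*50) = 20
    cost = 51200 + 2*500*9 + 200 = 60400

60400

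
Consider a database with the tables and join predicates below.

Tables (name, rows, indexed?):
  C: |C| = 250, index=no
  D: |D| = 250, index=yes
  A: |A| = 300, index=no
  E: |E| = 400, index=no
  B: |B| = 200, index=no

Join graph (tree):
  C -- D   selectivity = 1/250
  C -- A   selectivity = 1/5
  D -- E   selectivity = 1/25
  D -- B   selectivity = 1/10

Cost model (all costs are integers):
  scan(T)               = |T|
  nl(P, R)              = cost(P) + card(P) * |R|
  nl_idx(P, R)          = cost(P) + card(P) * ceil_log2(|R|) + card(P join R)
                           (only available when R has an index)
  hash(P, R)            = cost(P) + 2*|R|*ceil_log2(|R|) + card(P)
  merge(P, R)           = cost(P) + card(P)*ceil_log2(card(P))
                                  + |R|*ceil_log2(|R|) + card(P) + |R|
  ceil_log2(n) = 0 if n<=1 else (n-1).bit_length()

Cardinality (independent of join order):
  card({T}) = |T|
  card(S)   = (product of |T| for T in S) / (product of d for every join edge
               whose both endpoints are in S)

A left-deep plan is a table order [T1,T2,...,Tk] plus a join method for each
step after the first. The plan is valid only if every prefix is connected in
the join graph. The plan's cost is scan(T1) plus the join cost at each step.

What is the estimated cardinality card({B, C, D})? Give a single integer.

5000

Tables in S: B(200), C(250), D(250)
Edges inside S: C-D(d=250), D-B(d=10)
numerator = 200 * 250 * 250 = 12500000
denominator = 250 * 10 = 2500
card(S) = 12500000 / 2500 = 5000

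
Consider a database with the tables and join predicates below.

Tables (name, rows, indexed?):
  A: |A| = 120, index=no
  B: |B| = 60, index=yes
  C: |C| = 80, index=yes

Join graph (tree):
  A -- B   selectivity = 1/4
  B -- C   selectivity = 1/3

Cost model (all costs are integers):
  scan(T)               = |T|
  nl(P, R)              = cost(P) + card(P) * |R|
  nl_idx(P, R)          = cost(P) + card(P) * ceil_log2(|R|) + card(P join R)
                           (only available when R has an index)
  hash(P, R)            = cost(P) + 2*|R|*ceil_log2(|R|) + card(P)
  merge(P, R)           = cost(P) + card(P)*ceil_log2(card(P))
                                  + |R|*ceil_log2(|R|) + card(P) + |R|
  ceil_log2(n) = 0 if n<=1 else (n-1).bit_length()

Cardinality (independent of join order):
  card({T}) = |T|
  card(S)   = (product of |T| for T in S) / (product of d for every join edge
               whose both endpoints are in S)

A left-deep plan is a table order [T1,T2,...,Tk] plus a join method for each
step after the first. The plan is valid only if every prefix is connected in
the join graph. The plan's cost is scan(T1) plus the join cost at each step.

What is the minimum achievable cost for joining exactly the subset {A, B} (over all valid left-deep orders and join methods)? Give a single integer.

Selinger DP over subsets of {A,B}:
  {A}: scan cost=120, card=120
  {B}: scan cost=60, card=60
  {AB}: card=1800; try (B,hash)→960, (A,merge)→1440, (B,merge)→1500, (A,hash)→1800, (B,nl_idx)→2640, (A,nl)→7260 …(+1); best=960 via (B,hash)

960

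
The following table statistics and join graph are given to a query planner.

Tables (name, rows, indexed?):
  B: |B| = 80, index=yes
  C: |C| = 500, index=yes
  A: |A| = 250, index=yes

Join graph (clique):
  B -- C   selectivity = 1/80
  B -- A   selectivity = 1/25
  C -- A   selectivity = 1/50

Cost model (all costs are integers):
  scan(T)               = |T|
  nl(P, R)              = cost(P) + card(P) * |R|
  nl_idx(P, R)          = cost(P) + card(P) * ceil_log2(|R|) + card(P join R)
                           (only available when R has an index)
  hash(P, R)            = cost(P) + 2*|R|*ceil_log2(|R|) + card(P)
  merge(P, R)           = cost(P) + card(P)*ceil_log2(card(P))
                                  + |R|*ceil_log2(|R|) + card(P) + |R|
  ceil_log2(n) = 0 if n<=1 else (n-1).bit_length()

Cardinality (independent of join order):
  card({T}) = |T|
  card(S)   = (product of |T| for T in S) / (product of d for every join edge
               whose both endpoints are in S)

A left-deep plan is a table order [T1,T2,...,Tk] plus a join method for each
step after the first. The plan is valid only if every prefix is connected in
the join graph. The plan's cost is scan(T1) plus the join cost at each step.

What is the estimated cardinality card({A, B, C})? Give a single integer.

100

Tables in S: A(250), B(80), C(500)
Edges inside S: B-C(d=80), B-A(d=25), C-A(d=50)
numerator = 250 * 80 * 500 = 10000000
denominator = 80 * 25 * 50 = 100000
card(S) = 10000000 / 100000 = 100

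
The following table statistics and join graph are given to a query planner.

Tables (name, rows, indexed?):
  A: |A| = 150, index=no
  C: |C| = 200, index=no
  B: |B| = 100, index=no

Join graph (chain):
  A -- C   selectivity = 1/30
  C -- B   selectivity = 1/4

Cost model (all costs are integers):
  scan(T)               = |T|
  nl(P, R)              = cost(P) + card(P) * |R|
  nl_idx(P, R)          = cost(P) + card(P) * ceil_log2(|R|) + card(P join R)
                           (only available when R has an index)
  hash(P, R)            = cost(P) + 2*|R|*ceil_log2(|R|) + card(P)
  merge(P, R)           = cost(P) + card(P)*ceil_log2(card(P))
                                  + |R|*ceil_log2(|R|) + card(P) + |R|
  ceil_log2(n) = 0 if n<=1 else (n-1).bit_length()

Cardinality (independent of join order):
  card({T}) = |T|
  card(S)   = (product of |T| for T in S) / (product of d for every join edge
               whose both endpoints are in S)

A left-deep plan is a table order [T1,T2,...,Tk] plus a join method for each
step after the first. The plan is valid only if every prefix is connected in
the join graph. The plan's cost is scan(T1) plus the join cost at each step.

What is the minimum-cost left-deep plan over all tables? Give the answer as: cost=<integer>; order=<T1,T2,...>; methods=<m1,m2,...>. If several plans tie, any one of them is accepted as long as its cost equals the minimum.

cost=5200; order=C,A,B; methods=hash,hash

Selinger DP (subsets sized 1..n):
  {A}: scan cost=150, card=150
  {C}: scan cost=200, card=200
  {B}: scan cost=100, card=100
  {AC}: card=1000; try (A,hash)→2800, (C,merge)→3300, (A,merge)→3350, (C,hash)→3500, (C,nl)→30150, (A,nl)→30200; best=2800 via (A,hash)
  {BC}: card=5000; try (B,hash)→1800, (C,merge)→2700, (B,merge)→2800, (C,hash)→3400, (C,nl)→20100, (B,nl)→20200; best=1800 via (B,hash)
  {ABC}: card=25000; try (B,hash)→5200, (A,hash)→9200, (B,merge)→14600, (A,merge)→73150, (B,nl)→102800, (A,nl)→751800; best=5200 via (B,hash)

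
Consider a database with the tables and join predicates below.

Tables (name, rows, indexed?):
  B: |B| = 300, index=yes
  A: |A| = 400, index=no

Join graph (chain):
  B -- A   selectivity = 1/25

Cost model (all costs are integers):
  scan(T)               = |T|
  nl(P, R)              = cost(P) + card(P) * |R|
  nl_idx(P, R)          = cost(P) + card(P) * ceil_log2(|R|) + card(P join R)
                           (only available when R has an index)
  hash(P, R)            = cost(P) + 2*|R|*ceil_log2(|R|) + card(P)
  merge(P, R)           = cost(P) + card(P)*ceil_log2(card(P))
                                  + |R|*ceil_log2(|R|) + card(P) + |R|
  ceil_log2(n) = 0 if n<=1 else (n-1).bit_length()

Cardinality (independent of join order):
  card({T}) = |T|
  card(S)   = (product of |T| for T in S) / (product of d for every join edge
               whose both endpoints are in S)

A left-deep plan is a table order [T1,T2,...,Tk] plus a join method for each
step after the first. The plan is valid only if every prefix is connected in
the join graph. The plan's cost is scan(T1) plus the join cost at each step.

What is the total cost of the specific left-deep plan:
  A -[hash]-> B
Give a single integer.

step 1: scan A: cost=400, card=400
step 2: join B via hash
    card(P join B) = 400*300/(25) = 4800
    cost = 400 + 2*300*9 + 400 = 6200

6200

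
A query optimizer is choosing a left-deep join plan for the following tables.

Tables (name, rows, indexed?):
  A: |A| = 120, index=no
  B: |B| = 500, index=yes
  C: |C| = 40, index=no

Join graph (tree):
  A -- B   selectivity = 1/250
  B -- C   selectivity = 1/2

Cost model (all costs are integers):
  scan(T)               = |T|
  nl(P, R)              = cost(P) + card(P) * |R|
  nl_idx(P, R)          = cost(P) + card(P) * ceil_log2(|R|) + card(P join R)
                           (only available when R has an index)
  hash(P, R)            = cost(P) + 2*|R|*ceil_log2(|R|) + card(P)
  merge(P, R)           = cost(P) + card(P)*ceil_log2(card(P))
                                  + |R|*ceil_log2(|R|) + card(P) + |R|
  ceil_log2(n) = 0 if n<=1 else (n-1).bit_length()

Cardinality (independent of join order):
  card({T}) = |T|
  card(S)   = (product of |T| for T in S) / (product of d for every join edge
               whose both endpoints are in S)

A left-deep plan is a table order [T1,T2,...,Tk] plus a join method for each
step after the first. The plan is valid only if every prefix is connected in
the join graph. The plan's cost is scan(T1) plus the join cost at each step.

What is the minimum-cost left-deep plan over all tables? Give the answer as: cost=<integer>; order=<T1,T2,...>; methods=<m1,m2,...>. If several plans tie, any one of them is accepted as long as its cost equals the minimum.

cost=2160; order=A,B,C; methods=nl_idx,hash

Selinger DP (subsets sized 1..n):
  {A}: scan cost=120, card=120
  {B}: scan cost=500, card=500
  {C}: scan cost=40, card=40
  {AB}: card=240; try (B,nl_idx)→1440, (A,hash)→2680, (B,merge)→6080, (A,merge)→6460, (B,hash)→9240, (B,nl)→60120 …(+1); best=1440 via (B,nl_idx)
  {BC}: card=10000; try (C,hash)→1480, (B,merge)→5320, (C,merge)→5780, (B,hash)→9080, (B,nl_idx)→10400, (B,nl)→20040 …(+1); best=1480 via (C,hash)
  {ABC}: card=4800; try (C,hash)→2160, (C,merge)→3880, (C,nl)→11040, (A,hash)→13160, (A,merge)→152440, (A,nl)→1201480; best=2160 via (C,hash)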